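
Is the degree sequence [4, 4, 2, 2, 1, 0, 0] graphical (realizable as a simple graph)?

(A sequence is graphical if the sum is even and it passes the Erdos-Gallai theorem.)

Sum of degrees = 13. Sum is odd, so the sequence is NOT graphical.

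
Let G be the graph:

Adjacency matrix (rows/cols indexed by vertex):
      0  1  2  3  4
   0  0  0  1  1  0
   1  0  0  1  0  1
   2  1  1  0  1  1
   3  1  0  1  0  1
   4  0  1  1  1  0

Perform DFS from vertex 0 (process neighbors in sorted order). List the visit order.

DFS from vertex 0 (neighbors processed in ascending order):
Visit order: 0, 2, 1, 4, 3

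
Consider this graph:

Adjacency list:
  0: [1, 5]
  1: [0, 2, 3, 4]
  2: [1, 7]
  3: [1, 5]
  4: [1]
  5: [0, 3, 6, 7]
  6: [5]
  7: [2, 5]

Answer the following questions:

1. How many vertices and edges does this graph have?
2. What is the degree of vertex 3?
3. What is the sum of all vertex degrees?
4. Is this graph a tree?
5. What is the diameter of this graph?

Count: 8 vertices, 9 edges.
Vertex 3 has neighbors [1, 5], degree = 2.
Handshaking lemma: 2 * 9 = 18.
A tree on 8 vertices has 7 edges. This graph has 9 edges (2 extra). Not a tree.
Diameter (longest shortest path) = 4.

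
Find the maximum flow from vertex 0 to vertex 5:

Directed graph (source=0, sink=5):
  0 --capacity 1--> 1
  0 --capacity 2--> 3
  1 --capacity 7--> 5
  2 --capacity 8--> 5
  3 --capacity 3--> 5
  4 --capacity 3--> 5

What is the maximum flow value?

Computing max flow:
  Flow on (0->1): 1/1
  Flow on (0->3): 2/2
  Flow on (1->5): 1/7
  Flow on (3->5): 2/3
Maximum flow = 3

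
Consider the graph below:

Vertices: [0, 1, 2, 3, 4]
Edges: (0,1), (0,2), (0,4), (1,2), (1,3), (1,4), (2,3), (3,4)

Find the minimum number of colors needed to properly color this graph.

The graph has a maximum clique of size 3 (lower bound on chromatic number).
A valid 3-coloring: {0: 1, 1: 0, 2: 2, 3: 1, 4: 2}.
Chromatic number = 3.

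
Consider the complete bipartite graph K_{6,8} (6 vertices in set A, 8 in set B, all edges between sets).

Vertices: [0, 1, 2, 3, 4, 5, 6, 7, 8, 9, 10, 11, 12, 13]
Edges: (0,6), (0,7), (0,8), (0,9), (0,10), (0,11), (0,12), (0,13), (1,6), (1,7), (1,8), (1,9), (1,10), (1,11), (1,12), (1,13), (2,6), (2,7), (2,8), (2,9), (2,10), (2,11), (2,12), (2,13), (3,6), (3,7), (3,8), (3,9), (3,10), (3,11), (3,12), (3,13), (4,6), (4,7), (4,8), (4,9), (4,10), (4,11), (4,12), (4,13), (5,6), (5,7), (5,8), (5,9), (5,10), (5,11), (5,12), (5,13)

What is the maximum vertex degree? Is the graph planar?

Set-A vertices have degree 8; set-B vertices have degree 6. Maximum degree = max(6,8) = 8.
K_{6,8} contains K_{3,3} as a subgraph (since both sides have >= 3 vertices); by Kuratowski's theorem it is not planar.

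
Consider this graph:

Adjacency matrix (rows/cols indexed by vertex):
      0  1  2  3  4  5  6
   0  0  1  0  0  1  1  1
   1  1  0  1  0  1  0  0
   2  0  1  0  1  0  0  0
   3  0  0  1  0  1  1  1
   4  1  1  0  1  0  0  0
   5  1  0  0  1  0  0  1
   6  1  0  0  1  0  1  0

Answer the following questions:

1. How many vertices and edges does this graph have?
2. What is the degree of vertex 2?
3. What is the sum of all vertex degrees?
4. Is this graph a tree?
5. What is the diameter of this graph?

Count: 7 vertices, 11 edges.
Vertex 2 has neighbors [1, 3], degree = 2.
Handshaking lemma: 2 * 11 = 22.
A tree on 7 vertices has 6 edges. This graph has 11 edges (5 extra). Not a tree.
Diameter (longest shortest path) = 2.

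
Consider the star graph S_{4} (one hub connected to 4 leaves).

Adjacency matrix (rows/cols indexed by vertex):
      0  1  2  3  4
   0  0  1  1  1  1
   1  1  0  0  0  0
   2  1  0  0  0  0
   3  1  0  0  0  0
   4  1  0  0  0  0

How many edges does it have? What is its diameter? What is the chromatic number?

Star graph S_{4}: the hub connects to all 4 leaves.
Edges = 4.
Diameter = 2 (any leaf to hub is 1, leaf to leaf through hub is 2).
Star graphs are bipartite (hub vs leaves), so chromatic number = 2.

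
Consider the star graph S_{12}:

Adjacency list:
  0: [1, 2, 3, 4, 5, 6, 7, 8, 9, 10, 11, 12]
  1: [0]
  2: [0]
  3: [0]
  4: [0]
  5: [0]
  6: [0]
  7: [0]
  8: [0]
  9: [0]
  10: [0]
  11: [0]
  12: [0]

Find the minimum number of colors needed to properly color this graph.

S_{12} has one hub adjacent to 12 leaves; leaves are pairwise non-adjacent.
Color the hub 0 and every leaf 1.
Chromatic number = 2.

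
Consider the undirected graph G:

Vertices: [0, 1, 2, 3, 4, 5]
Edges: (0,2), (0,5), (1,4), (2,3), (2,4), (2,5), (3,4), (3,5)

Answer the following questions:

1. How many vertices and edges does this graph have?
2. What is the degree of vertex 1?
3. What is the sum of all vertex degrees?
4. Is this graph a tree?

Count: 6 vertices, 8 edges.
Vertex 1 has neighbors [4], degree = 1.
Handshaking lemma: 2 * 8 = 16.
A tree on 6 vertices has 5 edges. This graph has 8 edges (3 extra). Not a tree.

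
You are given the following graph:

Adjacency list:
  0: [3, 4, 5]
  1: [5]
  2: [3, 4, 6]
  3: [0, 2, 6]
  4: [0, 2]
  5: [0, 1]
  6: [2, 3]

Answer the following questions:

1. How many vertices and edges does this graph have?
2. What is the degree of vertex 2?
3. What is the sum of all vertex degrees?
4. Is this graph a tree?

Count: 7 vertices, 8 edges.
Vertex 2 has neighbors [3, 4, 6], degree = 3.
Handshaking lemma: 2 * 8 = 16.
A tree on 7 vertices has 6 edges. This graph has 8 edges (2 extra). Not a tree.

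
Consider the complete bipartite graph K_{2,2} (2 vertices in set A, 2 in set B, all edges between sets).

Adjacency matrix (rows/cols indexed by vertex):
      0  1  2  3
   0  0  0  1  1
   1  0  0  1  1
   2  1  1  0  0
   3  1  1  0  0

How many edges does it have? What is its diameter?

K_{2,2} has 2 * 2 = 4 edges.
Any vertex reaches any opposite-side vertex in 1 step; same-side vertices reach in 2 steps via any opposite-side vertex.
Diameter = 2.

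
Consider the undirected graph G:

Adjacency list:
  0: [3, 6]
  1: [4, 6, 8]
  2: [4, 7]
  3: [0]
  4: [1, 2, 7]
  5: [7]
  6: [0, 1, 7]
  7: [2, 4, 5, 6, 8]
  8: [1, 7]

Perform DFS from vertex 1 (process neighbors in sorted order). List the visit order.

DFS from vertex 1 (neighbors processed in ascending order):
Visit order: 1, 4, 2, 7, 5, 6, 0, 3, 8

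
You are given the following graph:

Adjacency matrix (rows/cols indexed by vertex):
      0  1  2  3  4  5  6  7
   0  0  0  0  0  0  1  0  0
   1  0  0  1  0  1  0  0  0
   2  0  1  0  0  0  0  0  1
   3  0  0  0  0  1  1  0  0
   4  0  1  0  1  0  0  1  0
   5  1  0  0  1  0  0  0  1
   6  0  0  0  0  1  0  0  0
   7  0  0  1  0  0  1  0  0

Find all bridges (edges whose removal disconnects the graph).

A bridge is an edge whose removal increases the number of connected components.
Bridges found: (0,5), (4,6)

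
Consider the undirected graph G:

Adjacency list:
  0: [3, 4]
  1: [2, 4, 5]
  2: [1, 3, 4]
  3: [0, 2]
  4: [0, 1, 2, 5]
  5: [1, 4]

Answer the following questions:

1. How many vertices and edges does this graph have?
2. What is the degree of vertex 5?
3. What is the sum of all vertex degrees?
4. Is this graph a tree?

Count: 6 vertices, 8 edges.
Vertex 5 has neighbors [1, 4], degree = 2.
Handshaking lemma: 2 * 8 = 16.
A tree on 6 vertices has 5 edges. This graph has 8 edges (3 extra). Not a tree.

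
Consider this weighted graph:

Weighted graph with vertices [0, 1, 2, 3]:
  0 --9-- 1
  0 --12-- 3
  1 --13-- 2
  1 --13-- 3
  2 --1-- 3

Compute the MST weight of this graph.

Applying Kruskal's algorithm (sort edges by weight, add if no cycle):
  Add (2,3) w=1
  Add (0,1) w=9
  Add (0,3) w=12
  Skip (1,3) w=13 (creates cycle)
  Skip (1,2) w=13 (creates cycle)
MST weight = 22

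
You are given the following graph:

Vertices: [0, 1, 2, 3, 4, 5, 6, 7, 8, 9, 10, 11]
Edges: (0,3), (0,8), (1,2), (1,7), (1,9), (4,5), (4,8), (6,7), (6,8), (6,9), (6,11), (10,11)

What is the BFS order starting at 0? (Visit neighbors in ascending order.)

BFS from vertex 0 (neighbors processed in ascending order):
Visit order: 0, 3, 8, 4, 6, 5, 7, 9, 11, 1, 10, 2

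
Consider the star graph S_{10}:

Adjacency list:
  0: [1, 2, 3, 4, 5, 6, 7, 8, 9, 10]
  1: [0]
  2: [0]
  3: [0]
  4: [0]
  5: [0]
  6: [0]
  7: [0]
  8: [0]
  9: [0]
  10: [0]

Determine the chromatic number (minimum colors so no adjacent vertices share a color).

S_{10} has one hub adjacent to 10 leaves; leaves are pairwise non-adjacent.
Color the hub 0 and every leaf 1.
Chromatic number = 2.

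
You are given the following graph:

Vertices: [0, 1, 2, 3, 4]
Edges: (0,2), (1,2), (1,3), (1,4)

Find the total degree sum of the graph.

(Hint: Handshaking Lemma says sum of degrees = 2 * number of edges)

Count edges: 4 edges.
By Handshaking Lemma: sum of degrees = 2 * 4 = 8.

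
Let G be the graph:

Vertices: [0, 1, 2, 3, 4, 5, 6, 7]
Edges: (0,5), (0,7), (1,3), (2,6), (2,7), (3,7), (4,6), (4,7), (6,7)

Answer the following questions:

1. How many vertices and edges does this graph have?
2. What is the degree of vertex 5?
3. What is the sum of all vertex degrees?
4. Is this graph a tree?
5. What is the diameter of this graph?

Count: 8 vertices, 9 edges.
Vertex 5 has neighbors [0], degree = 1.
Handshaking lemma: 2 * 9 = 18.
A tree on 8 vertices has 7 edges. This graph has 9 edges (2 extra). Not a tree.
Diameter (longest shortest path) = 4.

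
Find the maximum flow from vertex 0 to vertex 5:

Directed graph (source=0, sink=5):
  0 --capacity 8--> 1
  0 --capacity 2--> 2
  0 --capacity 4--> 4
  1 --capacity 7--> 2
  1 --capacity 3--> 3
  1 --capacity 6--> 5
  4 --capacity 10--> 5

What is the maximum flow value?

Computing max flow:
  Flow on (0->1): 6/8
  Flow on (0->4): 4/4
  Flow on (1->5): 6/6
  Flow on (4->5): 4/10
Maximum flow = 10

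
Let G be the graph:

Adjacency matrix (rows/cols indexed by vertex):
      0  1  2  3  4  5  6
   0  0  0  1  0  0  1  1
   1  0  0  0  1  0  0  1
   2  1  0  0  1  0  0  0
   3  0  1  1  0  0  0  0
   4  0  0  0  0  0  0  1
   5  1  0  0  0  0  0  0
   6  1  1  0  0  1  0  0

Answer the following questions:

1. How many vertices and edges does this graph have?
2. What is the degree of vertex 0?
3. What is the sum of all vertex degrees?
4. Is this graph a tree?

Count: 7 vertices, 7 edges.
Vertex 0 has neighbors [2, 5, 6], degree = 3.
Handshaking lemma: 2 * 7 = 14.
A tree on 7 vertices has 6 edges. This graph has 7 edges (1 extra). Not a tree.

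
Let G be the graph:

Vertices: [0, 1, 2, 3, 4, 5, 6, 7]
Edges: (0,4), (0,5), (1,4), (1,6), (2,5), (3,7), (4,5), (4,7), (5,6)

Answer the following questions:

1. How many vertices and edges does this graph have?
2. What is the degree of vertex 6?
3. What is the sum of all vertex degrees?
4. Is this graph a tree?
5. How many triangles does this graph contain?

Count: 8 vertices, 9 edges.
Vertex 6 has neighbors [1, 5], degree = 2.
Handshaking lemma: 2 * 9 = 18.
A tree on 8 vertices has 7 edges. This graph has 9 edges (2 extra). Not a tree.
Number of triangles = 1.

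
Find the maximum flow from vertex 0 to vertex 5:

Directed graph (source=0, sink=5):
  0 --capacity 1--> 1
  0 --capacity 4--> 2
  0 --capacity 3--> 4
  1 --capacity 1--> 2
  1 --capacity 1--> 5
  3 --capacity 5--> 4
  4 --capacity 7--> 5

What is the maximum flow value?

Computing max flow:
  Flow on (0->1): 1/1
  Flow on (0->4): 3/3
  Flow on (1->5): 1/1
  Flow on (4->5): 3/7
Maximum flow = 4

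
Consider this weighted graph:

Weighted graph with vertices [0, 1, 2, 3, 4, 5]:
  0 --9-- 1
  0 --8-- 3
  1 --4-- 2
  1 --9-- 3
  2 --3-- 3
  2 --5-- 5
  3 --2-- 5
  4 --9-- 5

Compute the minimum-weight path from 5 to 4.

Using Dijkstra's algorithm from vertex 5:
Shortest path: 5 -> 4
Total weight: 9 = 9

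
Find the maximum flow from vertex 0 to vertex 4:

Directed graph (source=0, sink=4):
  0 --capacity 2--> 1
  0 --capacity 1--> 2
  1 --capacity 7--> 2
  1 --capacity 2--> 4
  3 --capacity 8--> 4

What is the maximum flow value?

Computing max flow:
  Flow on (0->1): 2/2
  Flow on (1->4): 2/2
Maximum flow = 2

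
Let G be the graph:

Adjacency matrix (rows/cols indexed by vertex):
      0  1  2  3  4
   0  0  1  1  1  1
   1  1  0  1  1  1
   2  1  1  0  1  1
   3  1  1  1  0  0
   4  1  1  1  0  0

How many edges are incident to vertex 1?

Vertex 1 has neighbors [0, 2, 3, 4], so deg(1) = 4.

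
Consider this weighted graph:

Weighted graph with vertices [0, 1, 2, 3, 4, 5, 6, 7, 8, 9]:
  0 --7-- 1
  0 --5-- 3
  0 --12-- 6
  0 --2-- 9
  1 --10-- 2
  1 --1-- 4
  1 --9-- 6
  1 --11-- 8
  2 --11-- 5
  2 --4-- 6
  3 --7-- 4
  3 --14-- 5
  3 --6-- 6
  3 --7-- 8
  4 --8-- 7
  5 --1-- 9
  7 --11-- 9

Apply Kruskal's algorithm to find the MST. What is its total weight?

Applying Kruskal's algorithm (sort edges by weight, add if no cycle):
  Add (1,4) w=1
  Add (5,9) w=1
  Add (0,9) w=2
  Add (2,6) w=4
  Add (0,3) w=5
  Add (3,6) w=6
  Add (0,1) w=7
  Add (3,8) w=7
  Skip (3,4) w=7 (creates cycle)
  Add (4,7) w=8
  Skip (1,6) w=9 (creates cycle)
  Skip (1,2) w=10 (creates cycle)
  Skip (1,8) w=11 (creates cycle)
  Skip (2,5) w=11 (creates cycle)
  Skip (7,9) w=11 (creates cycle)
  Skip (0,6) w=12 (creates cycle)
  Skip (3,5) w=14 (creates cycle)
MST weight = 41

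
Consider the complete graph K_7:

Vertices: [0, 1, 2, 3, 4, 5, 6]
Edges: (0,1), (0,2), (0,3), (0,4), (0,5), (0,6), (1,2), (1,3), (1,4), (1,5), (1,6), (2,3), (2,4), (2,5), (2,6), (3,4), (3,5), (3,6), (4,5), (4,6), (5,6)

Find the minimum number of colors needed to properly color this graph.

In K_7, every vertex is adjacent to every other vertex.
Each vertex needs a unique color.
Chromatic number = 7.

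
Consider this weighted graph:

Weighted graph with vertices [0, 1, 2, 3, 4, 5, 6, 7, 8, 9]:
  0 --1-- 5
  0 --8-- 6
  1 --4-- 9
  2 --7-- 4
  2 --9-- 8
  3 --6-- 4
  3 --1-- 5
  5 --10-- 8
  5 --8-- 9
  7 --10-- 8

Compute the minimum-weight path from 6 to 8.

Using Dijkstra's algorithm from vertex 6:
Shortest path: 6 -> 0 -> 5 -> 8
Total weight: 8 + 1 + 10 = 19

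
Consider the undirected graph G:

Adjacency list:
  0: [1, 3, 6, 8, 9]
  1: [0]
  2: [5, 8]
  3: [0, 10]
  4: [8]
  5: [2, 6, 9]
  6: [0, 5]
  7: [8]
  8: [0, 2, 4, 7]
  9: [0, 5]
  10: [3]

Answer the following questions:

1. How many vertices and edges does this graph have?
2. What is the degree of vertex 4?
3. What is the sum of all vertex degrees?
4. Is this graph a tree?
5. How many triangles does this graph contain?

Count: 11 vertices, 12 edges.
Vertex 4 has neighbors [8], degree = 1.
Handshaking lemma: 2 * 12 = 24.
A tree on 11 vertices has 10 edges. This graph has 12 edges (2 extra). Not a tree.
Number of triangles = 0.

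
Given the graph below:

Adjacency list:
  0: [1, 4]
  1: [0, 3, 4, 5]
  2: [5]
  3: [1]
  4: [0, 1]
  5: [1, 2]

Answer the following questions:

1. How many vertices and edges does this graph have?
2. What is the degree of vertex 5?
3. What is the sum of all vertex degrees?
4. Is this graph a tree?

Count: 6 vertices, 6 edges.
Vertex 5 has neighbors [1, 2], degree = 2.
Handshaking lemma: 2 * 6 = 12.
A tree on 6 vertices has 5 edges. This graph has 6 edges (1 extra). Not a tree.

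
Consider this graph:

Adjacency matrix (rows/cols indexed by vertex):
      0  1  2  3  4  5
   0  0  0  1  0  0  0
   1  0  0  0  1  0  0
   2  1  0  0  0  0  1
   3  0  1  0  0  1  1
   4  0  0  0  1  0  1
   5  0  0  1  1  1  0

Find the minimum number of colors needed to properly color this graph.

The graph has a maximum clique of size 3 (lower bound on chromatic number).
A valid 3-coloring: {0: 1, 1: 1, 2: 0, 3: 0, 4: 2, 5: 1}.
Chromatic number = 3.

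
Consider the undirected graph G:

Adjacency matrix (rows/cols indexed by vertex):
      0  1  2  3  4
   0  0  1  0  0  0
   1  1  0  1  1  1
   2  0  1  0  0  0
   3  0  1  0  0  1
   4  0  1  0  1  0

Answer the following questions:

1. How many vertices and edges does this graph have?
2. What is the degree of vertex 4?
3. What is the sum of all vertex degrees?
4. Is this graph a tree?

Count: 5 vertices, 5 edges.
Vertex 4 has neighbors [1, 3], degree = 2.
Handshaking lemma: 2 * 5 = 10.
A tree on 5 vertices has 4 edges. This graph has 5 edges (1 extra). Not a tree.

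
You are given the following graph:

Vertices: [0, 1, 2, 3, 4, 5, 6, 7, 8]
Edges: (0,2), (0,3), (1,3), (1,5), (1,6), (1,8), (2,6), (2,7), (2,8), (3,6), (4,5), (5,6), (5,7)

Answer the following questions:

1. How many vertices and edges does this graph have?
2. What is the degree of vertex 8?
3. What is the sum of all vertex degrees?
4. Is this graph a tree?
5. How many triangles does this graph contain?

Count: 9 vertices, 13 edges.
Vertex 8 has neighbors [1, 2], degree = 2.
Handshaking lemma: 2 * 13 = 26.
A tree on 9 vertices has 8 edges. This graph has 13 edges (5 extra). Not a tree.
Number of triangles = 2.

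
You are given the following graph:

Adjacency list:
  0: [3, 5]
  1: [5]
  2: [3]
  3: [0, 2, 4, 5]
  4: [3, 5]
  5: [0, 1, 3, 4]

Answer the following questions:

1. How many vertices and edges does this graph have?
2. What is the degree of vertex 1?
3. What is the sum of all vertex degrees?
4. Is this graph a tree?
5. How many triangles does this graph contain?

Count: 6 vertices, 7 edges.
Vertex 1 has neighbors [5], degree = 1.
Handshaking lemma: 2 * 7 = 14.
A tree on 6 vertices has 5 edges. This graph has 7 edges (2 extra). Not a tree.
Number of triangles = 2.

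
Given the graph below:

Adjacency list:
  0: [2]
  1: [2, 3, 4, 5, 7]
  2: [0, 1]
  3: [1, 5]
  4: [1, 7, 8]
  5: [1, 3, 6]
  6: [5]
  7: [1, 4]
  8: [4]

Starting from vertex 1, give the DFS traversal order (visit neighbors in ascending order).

DFS from vertex 1 (neighbors processed in ascending order):
Visit order: 1, 2, 0, 3, 5, 6, 4, 7, 8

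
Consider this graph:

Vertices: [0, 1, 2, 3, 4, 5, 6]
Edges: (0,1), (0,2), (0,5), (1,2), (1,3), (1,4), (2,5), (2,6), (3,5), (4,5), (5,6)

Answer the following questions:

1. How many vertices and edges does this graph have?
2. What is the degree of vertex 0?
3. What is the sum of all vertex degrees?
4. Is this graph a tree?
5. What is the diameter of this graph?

Count: 7 vertices, 11 edges.
Vertex 0 has neighbors [1, 2, 5], degree = 3.
Handshaking lemma: 2 * 11 = 22.
A tree on 7 vertices has 6 edges. This graph has 11 edges (5 extra). Not a tree.
Diameter (longest shortest path) = 2.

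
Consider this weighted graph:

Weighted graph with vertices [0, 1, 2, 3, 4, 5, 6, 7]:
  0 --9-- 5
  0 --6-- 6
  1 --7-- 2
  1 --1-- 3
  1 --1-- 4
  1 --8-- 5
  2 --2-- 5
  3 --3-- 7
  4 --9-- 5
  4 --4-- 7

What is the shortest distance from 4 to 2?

Using Dijkstra's algorithm from vertex 4:
Shortest path: 4 -> 1 -> 2
Total weight: 1 + 7 = 8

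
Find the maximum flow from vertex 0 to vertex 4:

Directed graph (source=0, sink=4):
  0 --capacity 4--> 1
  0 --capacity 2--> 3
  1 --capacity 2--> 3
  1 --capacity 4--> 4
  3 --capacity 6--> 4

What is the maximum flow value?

Computing max flow:
  Flow on (0->1): 4/4
  Flow on (0->3): 2/2
  Flow on (1->4): 4/4
  Flow on (3->4): 2/6
Maximum flow = 6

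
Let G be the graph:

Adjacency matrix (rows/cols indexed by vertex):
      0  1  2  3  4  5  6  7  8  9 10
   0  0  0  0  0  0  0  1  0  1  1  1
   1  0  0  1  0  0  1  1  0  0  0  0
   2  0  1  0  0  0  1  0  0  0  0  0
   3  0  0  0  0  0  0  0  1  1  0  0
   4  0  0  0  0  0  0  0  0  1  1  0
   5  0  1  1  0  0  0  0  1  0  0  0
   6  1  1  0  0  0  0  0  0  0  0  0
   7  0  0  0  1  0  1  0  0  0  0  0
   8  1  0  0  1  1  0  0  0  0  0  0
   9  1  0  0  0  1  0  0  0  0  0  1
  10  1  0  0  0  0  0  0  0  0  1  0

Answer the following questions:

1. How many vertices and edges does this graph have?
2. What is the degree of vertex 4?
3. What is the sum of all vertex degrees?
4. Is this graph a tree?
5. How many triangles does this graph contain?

Count: 11 vertices, 14 edges.
Vertex 4 has neighbors [8, 9], degree = 2.
Handshaking lemma: 2 * 14 = 28.
A tree on 11 vertices has 10 edges. This graph has 14 edges (4 extra). Not a tree.
Number of triangles = 2.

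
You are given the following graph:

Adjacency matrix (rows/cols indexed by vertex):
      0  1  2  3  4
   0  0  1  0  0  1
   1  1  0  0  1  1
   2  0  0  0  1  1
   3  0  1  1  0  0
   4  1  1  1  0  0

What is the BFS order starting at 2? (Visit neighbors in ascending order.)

BFS from vertex 2 (neighbors processed in ascending order):
Visit order: 2, 3, 4, 1, 0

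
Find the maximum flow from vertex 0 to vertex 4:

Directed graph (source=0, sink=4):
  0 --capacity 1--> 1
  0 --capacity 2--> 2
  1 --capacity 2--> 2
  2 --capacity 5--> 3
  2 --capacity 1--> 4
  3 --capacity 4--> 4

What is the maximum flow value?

Computing max flow:
  Flow on (0->1): 1/1
  Flow on (0->2): 2/2
  Flow on (1->2): 1/2
  Flow on (2->3): 2/5
  Flow on (2->4): 1/1
  Flow on (3->4): 2/4
Maximum flow = 3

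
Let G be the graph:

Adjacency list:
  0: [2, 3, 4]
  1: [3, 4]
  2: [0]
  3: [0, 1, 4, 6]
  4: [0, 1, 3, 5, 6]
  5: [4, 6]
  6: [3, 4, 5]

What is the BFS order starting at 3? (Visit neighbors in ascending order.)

BFS from vertex 3 (neighbors processed in ascending order):
Visit order: 3, 0, 1, 4, 6, 2, 5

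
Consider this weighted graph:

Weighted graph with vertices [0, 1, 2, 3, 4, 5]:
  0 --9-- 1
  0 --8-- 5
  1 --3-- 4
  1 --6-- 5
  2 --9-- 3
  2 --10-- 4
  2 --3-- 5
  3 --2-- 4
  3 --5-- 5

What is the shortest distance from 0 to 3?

Using Dijkstra's algorithm from vertex 0:
Shortest path: 0 -> 5 -> 3
Total weight: 8 + 5 = 13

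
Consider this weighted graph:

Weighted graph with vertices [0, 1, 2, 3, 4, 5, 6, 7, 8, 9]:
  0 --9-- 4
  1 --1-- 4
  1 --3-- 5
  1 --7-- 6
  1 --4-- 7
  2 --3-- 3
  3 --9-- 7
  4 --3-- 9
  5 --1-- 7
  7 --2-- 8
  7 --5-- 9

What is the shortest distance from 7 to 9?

Using Dijkstra's algorithm from vertex 7:
Shortest path: 7 -> 9
Total weight: 5 = 5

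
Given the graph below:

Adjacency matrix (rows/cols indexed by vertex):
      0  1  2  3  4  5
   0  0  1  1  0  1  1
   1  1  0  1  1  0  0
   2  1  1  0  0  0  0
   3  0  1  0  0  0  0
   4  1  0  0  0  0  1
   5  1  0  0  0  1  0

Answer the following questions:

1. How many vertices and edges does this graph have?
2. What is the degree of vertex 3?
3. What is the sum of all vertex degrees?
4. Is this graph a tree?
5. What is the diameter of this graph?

Count: 6 vertices, 7 edges.
Vertex 3 has neighbors [1], degree = 1.
Handshaking lemma: 2 * 7 = 14.
A tree on 6 vertices has 5 edges. This graph has 7 edges (2 extra). Not a tree.
Diameter (longest shortest path) = 3.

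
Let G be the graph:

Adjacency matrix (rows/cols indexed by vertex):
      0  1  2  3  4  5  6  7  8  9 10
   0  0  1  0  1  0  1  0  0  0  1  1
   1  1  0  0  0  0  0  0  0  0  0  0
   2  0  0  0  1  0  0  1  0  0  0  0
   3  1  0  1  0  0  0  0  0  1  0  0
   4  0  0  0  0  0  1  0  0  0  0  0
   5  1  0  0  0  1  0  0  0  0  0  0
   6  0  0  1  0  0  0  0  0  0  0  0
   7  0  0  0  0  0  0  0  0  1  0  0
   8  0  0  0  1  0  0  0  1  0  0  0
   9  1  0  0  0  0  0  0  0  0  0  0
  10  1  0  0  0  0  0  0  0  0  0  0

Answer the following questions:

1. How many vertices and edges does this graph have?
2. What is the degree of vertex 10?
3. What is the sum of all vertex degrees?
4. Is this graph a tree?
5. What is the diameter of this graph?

Count: 11 vertices, 10 edges.
Vertex 10 has neighbors [0], degree = 1.
Handshaking lemma: 2 * 10 = 20.
A graph is a tree iff it is connected and has exactly n-1 edges. This graph is connected (all 11 vertices in one component) and has 11-1 = 10 edges. It is a tree.
Diameter (longest shortest path) = 5.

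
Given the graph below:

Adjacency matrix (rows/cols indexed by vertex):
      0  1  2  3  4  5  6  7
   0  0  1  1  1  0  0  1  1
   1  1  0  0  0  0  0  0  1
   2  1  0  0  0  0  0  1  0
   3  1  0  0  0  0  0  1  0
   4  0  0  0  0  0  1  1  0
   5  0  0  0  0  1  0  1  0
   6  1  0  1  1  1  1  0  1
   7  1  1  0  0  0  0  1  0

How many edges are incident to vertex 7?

Vertex 7 has neighbors [0, 1, 6], so deg(7) = 3.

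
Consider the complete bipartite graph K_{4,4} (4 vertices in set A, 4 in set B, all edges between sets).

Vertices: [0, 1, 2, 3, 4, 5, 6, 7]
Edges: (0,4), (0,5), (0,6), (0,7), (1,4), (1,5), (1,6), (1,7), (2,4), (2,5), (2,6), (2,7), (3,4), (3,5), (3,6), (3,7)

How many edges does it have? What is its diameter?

K_{4,4} has 4 * 4 = 16 edges.
Any vertex reaches any opposite-side vertex in 1 step; same-side vertices reach in 2 steps via any opposite-side vertex.
Diameter = 2.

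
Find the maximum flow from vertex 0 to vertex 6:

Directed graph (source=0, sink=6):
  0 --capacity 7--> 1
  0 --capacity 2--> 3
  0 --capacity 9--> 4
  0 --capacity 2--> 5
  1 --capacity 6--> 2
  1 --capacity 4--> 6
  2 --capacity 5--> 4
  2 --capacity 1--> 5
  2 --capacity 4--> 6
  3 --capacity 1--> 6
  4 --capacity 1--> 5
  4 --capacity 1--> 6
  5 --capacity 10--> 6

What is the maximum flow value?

Computing max flow:
  Flow on (0->1): 7/7
  Flow on (0->3): 1/2
  Flow on (0->4): 2/9
  Flow on (0->5): 2/2
  Flow on (1->2): 3/6
  Flow on (1->6): 4/4
  Flow on (2->6): 3/4
  Flow on (3->6): 1/1
  Flow on (4->5): 1/1
  Flow on (4->6): 1/1
  Flow on (5->6): 3/10
Maximum flow = 12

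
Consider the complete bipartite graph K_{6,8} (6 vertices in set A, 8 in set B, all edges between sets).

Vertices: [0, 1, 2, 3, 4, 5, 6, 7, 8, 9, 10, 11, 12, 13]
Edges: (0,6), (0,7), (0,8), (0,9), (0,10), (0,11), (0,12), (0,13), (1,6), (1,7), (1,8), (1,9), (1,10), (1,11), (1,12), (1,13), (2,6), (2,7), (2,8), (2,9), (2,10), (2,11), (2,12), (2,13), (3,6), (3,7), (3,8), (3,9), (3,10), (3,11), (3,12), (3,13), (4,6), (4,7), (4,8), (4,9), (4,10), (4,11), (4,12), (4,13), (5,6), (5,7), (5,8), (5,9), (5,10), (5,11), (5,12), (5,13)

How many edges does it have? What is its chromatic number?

K_{6,8} has 6 * 8 = 48 edges.
Bipartite graphs have chromatic number 2 (color each partition differently).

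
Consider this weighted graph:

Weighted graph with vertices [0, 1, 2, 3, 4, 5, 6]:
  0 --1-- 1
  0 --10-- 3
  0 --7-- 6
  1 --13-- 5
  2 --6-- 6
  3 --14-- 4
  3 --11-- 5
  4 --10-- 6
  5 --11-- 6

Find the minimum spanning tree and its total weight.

Applying Kruskal's algorithm (sort edges by weight, add if no cycle):
  Add (0,1) w=1
  Add (2,6) w=6
  Add (0,6) w=7
  Add (0,3) w=10
  Add (4,6) w=10
  Add (3,5) w=11
  Skip (5,6) w=11 (creates cycle)
  Skip (1,5) w=13 (creates cycle)
  Skip (3,4) w=14 (creates cycle)
MST weight = 45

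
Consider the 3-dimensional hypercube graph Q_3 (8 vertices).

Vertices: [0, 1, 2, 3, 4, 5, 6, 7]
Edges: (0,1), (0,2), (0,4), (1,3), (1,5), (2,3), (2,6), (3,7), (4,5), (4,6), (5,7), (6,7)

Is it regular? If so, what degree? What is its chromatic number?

In Q_3, every vertex has exactly 3 neighbors (flip one of 3 bits), so it is 3-regular.
Q_3 is bipartite (partition by bit-parity), so chromatic number = 2.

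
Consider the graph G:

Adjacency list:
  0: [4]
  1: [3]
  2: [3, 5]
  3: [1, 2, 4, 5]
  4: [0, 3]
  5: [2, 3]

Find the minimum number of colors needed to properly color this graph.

The graph has a maximum clique of size 3 (lower bound on chromatic number).
A valid 3-coloring: {0: 0, 1: 1, 2: 1, 3: 0, 4: 1, 5: 2}.
Chromatic number = 3.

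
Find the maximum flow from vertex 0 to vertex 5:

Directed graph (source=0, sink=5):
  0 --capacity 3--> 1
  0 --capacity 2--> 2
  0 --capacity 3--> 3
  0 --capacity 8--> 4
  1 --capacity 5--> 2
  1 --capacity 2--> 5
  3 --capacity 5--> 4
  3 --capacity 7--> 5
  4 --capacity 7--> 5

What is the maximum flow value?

Computing max flow:
  Flow on (0->1): 2/3
  Flow on (0->3): 3/3
  Flow on (0->4): 7/8
  Flow on (1->5): 2/2
  Flow on (3->5): 3/7
  Flow on (4->5): 7/7
Maximum flow = 12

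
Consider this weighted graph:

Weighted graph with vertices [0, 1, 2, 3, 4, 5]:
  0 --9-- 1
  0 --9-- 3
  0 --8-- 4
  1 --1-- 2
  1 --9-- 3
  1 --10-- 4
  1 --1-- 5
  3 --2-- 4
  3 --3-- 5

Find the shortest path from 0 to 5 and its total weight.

Using Dijkstra's algorithm from vertex 0:
Shortest path: 0 -> 1 -> 5
Total weight: 9 + 1 = 10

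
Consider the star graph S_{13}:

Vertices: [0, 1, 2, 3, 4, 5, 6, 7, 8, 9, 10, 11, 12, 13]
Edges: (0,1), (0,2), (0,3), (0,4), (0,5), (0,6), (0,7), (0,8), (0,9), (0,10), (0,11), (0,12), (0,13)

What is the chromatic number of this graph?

S_{13} has one hub adjacent to 13 leaves; leaves are pairwise non-adjacent.
Color the hub 0 and every leaf 1.
Chromatic number = 2.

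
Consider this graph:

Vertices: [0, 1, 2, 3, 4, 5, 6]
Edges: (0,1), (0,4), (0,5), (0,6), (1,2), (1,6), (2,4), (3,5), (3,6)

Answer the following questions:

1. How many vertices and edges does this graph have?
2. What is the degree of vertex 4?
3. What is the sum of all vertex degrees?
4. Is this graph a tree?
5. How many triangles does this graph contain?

Count: 7 vertices, 9 edges.
Vertex 4 has neighbors [0, 2], degree = 2.
Handshaking lemma: 2 * 9 = 18.
A tree on 7 vertices has 6 edges. This graph has 9 edges (3 extra). Not a tree.
Number of triangles = 1.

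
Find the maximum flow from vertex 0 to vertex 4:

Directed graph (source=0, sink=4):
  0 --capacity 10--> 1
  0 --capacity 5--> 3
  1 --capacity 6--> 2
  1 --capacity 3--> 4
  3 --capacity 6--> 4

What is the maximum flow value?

Computing max flow:
  Flow on (0->1): 3/10
  Flow on (0->3): 5/5
  Flow on (1->4): 3/3
  Flow on (3->4): 5/6
Maximum flow = 8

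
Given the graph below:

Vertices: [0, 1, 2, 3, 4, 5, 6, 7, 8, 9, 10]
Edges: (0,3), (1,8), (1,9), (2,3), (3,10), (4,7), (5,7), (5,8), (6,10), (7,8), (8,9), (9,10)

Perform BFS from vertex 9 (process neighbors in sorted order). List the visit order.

BFS from vertex 9 (neighbors processed in ascending order):
Visit order: 9, 1, 8, 10, 5, 7, 3, 6, 4, 0, 2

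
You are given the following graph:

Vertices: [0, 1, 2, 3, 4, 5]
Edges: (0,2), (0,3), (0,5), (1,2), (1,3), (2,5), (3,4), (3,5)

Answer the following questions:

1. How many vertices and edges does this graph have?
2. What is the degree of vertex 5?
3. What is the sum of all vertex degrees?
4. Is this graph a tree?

Count: 6 vertices, 8 edges.
Vertex 5 has neighbors [0, 2, 3], degree = 3.
Handshaking lemma: 2 * 8 = 16.
A tree on 6 vertices has 5 edges. This graph has 8 edges (3 extra). Not a tree.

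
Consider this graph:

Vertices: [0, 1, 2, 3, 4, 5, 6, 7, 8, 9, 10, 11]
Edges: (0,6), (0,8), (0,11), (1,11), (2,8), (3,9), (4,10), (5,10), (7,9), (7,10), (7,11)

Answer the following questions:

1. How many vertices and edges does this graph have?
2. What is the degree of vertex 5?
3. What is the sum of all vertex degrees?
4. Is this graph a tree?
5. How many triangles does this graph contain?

Count: 12 vertices, 11 edges.
Vertex 5 has neighbors [10], degree = 1.
Handshaking lemma: 2 * 11 = 22.
A graph is a tree iff it is connected and has exactly n-1 edges. This graph is connected (all 12 vertices in one component) and has 12-1 = 11 edges. It is a tree.
Number of triangles = 0.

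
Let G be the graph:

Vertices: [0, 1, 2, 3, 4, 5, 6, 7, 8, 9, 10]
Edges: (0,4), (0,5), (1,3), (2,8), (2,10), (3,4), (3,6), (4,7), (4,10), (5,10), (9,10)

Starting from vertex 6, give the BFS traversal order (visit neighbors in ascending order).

BFS from vertex 6 (neighbors processed in ascending order):
Visit order: 6, 3, 1, 4, 0, 7, 10, 5, 2, 9, 8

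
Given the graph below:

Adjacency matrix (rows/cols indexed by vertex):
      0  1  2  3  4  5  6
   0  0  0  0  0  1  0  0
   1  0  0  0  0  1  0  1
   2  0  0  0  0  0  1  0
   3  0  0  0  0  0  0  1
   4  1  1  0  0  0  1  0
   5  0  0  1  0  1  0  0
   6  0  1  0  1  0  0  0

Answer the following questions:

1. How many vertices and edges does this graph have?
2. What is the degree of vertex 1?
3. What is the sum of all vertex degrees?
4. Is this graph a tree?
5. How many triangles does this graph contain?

Count: 7 vertices, 6 edges.
Vertex 1 has neighbors [4, 6], degree = 2.
Handshaking lemma: 2 * 6 = 12.
A graph is a tree iff it is connected and has exactly n-1 edges. This graph is connected (all 7 vertices in one component) and has 7-1 = 6 edges. It is a tree.
Number of triangles = 0.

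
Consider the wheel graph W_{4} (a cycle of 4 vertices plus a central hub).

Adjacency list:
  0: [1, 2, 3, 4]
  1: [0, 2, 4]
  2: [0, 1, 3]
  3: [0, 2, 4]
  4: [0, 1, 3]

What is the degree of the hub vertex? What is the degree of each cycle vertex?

The hub connects to all 4 cycle vertices, so deg(hub) = 4.
Each cycle vertex connects to 2 neighbors on the cycle plus the hub, so deg(cycle vertex) = 3.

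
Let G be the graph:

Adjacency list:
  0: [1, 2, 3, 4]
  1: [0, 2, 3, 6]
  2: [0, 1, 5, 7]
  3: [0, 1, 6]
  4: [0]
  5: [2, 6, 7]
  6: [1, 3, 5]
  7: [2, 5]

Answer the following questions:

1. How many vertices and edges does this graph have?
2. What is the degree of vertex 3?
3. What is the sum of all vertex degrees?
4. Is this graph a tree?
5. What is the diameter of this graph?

Count: 8 vertices, 12 edges.
Vertex 3 has neighbors [0, 1, 6], degree = 3.
Handshaking lemma: 2 * 12 = 24.
A tree on 8 vertices has 7 edges. This graph has 12 edges (5 extra). Not a tree.
Diameter (longest shortest path) = 3.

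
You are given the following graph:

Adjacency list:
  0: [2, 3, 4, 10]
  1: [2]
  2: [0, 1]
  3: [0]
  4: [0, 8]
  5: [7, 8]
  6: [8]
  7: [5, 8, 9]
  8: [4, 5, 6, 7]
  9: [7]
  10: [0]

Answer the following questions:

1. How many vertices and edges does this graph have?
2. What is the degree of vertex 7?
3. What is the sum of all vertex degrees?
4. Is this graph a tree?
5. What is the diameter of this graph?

Count: 11 vertices, 11 edges.
Vertex 7 has neighbors [5, 8, 9], degree = 3.
Handshaking lemma: 2 * 11 = 22.
A tree on 11 vertices has 10 edges. This graph has 11 edges (1 extra). Not a tree.
Diameter (longest shortest path) = 6.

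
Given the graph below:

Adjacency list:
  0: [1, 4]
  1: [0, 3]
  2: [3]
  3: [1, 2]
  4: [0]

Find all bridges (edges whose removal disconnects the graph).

A bridge is an edge whose removal increases the number of connected components.
Bridges found: (0,1), (0,4), (1,3), (2,3)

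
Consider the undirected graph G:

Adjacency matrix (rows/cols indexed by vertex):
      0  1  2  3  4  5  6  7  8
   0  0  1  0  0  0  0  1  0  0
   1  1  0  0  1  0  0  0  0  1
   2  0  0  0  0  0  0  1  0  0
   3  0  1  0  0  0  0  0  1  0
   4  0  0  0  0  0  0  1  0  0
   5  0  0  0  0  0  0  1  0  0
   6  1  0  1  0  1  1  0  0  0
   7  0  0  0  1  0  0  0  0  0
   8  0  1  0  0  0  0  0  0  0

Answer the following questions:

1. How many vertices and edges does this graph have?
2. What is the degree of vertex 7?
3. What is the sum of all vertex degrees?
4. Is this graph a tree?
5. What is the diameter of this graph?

Count: 9 vertices, 8 edges.
Vertex 7 has neighbors [3], degree = 1.
Handshaking lemma: 2 * 8 = 16.
A graph is a tree iff it is connected and has exactly n-1 edges. This graph is connected (all 9 vertices in one component) and has 9-1 = 8 edges. It is a tree.
Diameter (longest shortest path) = 5.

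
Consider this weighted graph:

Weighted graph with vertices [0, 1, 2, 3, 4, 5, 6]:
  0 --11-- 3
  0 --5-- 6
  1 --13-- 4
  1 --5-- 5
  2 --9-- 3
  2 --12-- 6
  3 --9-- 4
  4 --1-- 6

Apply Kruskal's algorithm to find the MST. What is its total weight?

Applying Kruskal's algorithm (sort edges by weight, add if no cycle):
  Add (4,6) w=1
  Add (0,6) w=5
  Add (1,5) w=5
  Add (2,3) w=9
  Add (3,4) w=9
  Skip (0,3) w=11 (creates cycle)
  Skip (2,6) w=12 (creates cycle)
  Add (1,4) w=13
MST weight = 42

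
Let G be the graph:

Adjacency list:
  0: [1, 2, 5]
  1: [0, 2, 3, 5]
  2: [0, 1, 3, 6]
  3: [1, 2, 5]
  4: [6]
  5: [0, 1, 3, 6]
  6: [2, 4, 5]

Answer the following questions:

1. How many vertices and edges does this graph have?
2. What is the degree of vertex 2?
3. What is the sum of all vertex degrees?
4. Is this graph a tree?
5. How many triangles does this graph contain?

Count: 7 vertices, 11 edges.
Vertex 2 has neighbors [0, 1, 3, 6], degree = 4.
Handshaking lemma: 2 * 11 = 22.
A tree on 7 vertices has 6 edges. This graph has 11 edges (5 extra). Not a tree.
Number of triangles = 4.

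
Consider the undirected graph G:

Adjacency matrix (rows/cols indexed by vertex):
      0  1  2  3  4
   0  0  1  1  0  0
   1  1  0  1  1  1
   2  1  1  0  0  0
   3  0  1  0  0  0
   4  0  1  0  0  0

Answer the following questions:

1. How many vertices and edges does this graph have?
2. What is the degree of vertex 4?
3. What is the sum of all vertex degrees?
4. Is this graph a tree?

Count: 5 vertices, 5 edges.
Vertex 4 has neighbors [1], degree = 1.
Handshaking lemma: 2 * 5 = 10.
A tree on 5 vertices has 4 edges. This graph has 5 edges (1 extra). Not a tree.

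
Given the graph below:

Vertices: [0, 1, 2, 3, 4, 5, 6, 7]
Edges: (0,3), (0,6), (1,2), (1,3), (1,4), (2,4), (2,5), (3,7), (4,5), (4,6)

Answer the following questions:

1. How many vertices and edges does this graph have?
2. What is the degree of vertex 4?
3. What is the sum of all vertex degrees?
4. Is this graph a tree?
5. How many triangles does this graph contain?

Count: 8 vertices, 10 edges.
Vertex 4 has neighbors [1, 2, 5, 6], degree = 4.
Handshaking lemma: 2 * 10 = 20.
A tree on 8 vertices has 7 edges. This graph has 10 edges (3 extra). Not a tree.
Number of triangles = 2.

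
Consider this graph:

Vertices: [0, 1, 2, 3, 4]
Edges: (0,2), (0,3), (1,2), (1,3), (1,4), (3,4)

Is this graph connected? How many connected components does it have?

Checking connectivity: the graph has 1 connected component(s).
All vertices are reachable from each other. The graph IS connected.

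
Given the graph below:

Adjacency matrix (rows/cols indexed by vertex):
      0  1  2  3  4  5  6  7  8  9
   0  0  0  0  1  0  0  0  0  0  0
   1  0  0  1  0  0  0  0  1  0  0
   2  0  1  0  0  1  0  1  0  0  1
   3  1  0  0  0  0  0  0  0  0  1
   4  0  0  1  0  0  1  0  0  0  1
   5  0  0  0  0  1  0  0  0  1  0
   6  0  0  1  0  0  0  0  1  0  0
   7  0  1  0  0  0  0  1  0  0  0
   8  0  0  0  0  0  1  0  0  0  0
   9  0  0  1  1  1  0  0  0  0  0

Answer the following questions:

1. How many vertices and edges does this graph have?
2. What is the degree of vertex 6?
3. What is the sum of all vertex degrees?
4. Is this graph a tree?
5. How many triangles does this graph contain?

Count: 10 vertices, 11 edges.
Vertex 6 has neighbors [2, 7], degree = 2.
Handshaking lemma: 2 * 11 = 22.
A tree on 10 vertices has 9 edges. This graph has 11 edges (2 extra). Not a tree.
Number of triangles = 1.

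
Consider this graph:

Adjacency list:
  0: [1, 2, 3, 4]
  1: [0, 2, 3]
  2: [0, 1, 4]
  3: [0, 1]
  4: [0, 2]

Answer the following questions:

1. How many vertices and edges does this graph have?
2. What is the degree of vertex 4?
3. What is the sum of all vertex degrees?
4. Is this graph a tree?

Count: 5 vertices, 7 edges.
Vertex 4 has neighbors [0, 2], degree = 2.
Handshaking lemma: 2 * 7 = 14.
A tree on 5 vertices has 4 edges. This graph has 7 edges (3 extra). Not a tree.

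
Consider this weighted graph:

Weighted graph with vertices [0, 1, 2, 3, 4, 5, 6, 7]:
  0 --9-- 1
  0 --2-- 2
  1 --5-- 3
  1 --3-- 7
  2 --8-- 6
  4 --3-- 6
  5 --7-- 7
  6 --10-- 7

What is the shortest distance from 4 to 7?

Using Dijkstra's algorithm from vertex 4:
Shortest path: 4 -> 6 -> 7
Total weight: 3 + 10 = 13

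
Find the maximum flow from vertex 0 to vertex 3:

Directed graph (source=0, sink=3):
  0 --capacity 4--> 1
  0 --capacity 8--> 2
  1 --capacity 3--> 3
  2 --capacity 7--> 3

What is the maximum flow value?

Computing max flow:
  Flow on (0->1): 3/4
  Flow on (0->2): 7/8
  Flow on (1->3): 3/3
  Flow on (2->3): 7/7
Maximum flow = 10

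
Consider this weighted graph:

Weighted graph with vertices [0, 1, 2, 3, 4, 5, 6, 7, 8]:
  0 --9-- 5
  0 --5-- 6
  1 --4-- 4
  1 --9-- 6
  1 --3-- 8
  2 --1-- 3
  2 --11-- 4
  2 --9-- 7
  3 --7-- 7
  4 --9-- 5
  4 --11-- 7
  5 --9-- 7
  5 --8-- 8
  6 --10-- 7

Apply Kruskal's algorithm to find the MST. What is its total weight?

Applying Kruskal's algorithm (sort edges by weight, add if no cycle):
  Add (2,3) w=1
  Add (1,8) w=3
  Add (1,4) w=4
  Add (0,6) w=5
  Add (3,7) w=7
  Add (5,8) w=8
  Add (0,5) w=9
  Skip (1,6) w=9 (creates cycle)
  Skip (2,7) w=9 (creates cycle)
  Skip (4,5) w=9 (creates cycle)
  Add (5,7) w=9
  Skip (6,7) w=10 (creates cycle)
  Skip (2,4) w=11 (creates cycle)
  Skip (4,7) w=11 (creates cycle)
MST weight = 46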